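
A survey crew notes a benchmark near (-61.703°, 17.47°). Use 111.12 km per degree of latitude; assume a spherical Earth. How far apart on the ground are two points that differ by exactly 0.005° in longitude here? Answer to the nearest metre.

263 metres

At 61.703° a degree of longitude is 111120 × cos 61.703° ≈ 52675.6 m, so 0.005° corresponds to 263.378 m.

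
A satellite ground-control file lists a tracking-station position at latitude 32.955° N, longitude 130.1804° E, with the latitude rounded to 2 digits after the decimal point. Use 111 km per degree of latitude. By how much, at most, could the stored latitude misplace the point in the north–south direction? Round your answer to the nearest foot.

1821 feet

Rounding to 2 decimal places leaves the latitude within ±0.005° of the true value.
So the N–S error is at most 0.005 × 111000 = 555 m.
Converting: 555 m × 3.2808 ft/m ≈ 1820.9 ft.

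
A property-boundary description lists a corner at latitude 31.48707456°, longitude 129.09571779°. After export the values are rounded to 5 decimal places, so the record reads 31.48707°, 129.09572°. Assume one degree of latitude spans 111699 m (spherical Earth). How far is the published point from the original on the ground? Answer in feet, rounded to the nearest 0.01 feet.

1.81 feet

Δlat = 31.48707456 − 31.48707 = +0.00000456°; Δlon = 129.09571779 − 129.09572 = -0.00000221°.
North–south shift: 0.00000456 × 111699 = 0.509347 m.
E–W at 31.4871°: -0.00000221° × 111699 × cos 31.4871° = -0.00000221 × 111699 × 0.8528 ≈ -0.210507 m.
Hypotenuse of the two orthogonal shifts: √(0.509347² + 0.210507²) = 0.551134 m.
In feet: 0.551134 m ÷ 0.3048 ≈ 1.8082 ft.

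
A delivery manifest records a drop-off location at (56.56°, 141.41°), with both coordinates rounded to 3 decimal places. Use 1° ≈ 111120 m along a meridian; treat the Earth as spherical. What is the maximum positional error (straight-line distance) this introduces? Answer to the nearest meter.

Rounding to 3 decimal places leaves each coordinate within ±0.0005° of the true value.
N–S: 0.0005° × 111120 m/° = 55.56 m.
E–W at 56.56°: 0.0005° × 111120 × cos 56.56° = 0.0005 × 111120 × 0.5511 ≈ 30.6171 m.
Combining orthogonally: (55.56² + 30.6171²)^½ ≈ 63.4375 m.

63 meters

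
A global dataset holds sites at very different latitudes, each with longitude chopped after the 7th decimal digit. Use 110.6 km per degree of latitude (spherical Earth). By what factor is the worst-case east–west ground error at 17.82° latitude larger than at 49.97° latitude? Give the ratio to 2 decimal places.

Truncating at 7 decimal places can drop up to a full unit in the last place, so the longitude may be off by as much as 1e-07°.
At 17.82°: 1e-07° × 110600 × cos 17.82° = 1e-07 × 110600 × 0.9520 ≈ 0.010529 m.
At 49.97°: 1e-07° × 110600 × cos 49.97° = 1e-07 × 110600 × 0.6432 ≈ 0.0071137 m.
Ratio: 0.010529 / 0.0071137 = cos 17.82° / cos 49.97° ≈ 1.4802.

1.48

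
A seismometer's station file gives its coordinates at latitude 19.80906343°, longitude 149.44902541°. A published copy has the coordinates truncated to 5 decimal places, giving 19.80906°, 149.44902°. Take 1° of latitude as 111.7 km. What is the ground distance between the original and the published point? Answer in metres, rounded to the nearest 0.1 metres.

0.7 metres

The latitude changed by +0.00000343° and the longitude by +0.00000541°.
North–south shift: 0.00000343 × 111700 = 0.383131 m.
E–W at 19.8091°: 0.00000541° × 111700 × cos 19.8091° = 0.00000541 × 111700 × 0.9408 ≈ 0.568539 m.
Hypotenuse of the two orthogonal shifts: √(0.383131² + 0.568539²) = 0.685584 m.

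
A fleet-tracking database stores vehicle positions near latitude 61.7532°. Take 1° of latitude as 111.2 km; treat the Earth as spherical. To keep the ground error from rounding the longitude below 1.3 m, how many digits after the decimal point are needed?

5

At 61.7532° one degree of longitude covers 111200 × cos 61.7532° ≈ 111200 × 0.4733 ≈ 52627.7 m.
N decimal places → at most half a unit in the last place, 0.5 × 10⁻ᴺ° = 52627.7/2 × 10⁻ᴺ m.
Need 0.5 × 52627.7 × 10⁻ᴺ ≤ 1.3 → 10⁻ᴺ ≤ 4.940e-05, so N ≥ 4.31.
At 4 places the error can reach 2.63 m, but 5 places keeps it to 0.263 m.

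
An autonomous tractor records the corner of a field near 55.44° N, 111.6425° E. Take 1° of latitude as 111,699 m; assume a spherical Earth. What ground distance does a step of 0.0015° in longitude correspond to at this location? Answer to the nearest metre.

95 metres

0.0015° of longitude at 55.44° is 0.0015 × 111699 × cos 55.44° ≈ 0.0015 × 63363.4 = 95.0451 m.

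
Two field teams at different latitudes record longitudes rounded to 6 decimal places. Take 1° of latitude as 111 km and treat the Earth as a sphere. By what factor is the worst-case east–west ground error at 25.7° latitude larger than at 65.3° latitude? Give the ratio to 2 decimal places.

Rounding to 6 decimal places leaves the longitude within ±5e-07° of the true value.
Error at 25.7° = 5e-07° × 111000 × cos 25.7° ≈ 0.0555 × 0.9011 = 0.05001 m.
At 65.3°: 5e-07° × 111000 × cos 65.3° = 5e-07 × 111000 × 0.4179 ≈ 0.023192 m.
The ratio reduces to cos 25.7° / cos 65.3° = 0.9011/0.4179 ≈ 2.1564.

2.16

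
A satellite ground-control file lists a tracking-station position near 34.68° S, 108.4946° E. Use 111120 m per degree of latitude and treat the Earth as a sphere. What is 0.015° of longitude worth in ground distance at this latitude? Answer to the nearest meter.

0.015° of longitude at 34.68° is 0.015 × 111120 × cos 34.68° ≈ 0.015 × 91378.7 = 1370.68 m.

1371 meters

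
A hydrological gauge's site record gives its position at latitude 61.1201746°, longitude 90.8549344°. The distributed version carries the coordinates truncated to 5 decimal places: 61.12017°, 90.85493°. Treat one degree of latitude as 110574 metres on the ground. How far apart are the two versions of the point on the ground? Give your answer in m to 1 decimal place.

0.6 m

Δlat = 61.1201746 − 61.12017 = +0.0000046°; Δlon = 90.8549344 − 90.85493 = +0.0000044°.
N–S: 0.0000046° × 110574 m/° = 0.50864 m.
East–west at this latitude: 0.0000044° × 110574 × cos 61.1202° ≈ 0.0000044 × 53404.4 = 0.234979 m.
Hypotenuse of the two orthogonal shifts: √(0.50864² + 0.234979²) = 0.560295 m.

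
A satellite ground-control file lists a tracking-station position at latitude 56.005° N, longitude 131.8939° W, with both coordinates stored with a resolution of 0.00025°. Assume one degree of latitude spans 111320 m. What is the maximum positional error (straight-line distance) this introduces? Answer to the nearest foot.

52 feet

With a 0.00025° grid the true value lies within half a step, ±0.00025°/2 = ±0.000125°, of the stored one.
N–S: 0.000125° × 111320 m/° = 13.915 m.
East–west component at 56.005°: 0.000125° × 111320 × cos 56.005° ≈ 0.000125 × 62241.3 ≈ 7.78016 m.
Combining orthogonally: (13.915² + 7.78016²)^½ ≈ 15.9423 m.
Converting: 15.9423 m × 3.2808 ft/m ≈ 52.304 ft.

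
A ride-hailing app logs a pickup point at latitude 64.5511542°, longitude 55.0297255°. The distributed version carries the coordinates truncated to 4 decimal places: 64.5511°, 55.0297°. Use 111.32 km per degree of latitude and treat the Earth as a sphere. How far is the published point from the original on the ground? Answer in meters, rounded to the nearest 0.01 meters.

6.16 meters

The latitude changed by +0.0000542° and the longitude by +0.0000255°.
N–S: 0.0000542° × 111320 m/° = 6.03354 m.
East–west at this latitude: 0.0000255° × 111320 × cos 64.5511° ≈ 0.0000255 × 47834.9 = 1.21979 m.
Combined displacement = (6.03354² + 1.21979²)^½ ≈ 6.15561 m.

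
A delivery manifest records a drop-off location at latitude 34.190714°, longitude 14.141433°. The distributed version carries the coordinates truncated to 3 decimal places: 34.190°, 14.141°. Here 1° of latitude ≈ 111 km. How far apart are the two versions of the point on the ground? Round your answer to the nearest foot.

The latitude changed by +0.000714° and the longitude by +0.000433°.
North–south shift: 0.000714 × 111000 = 79.254 m.
East–west at this latitude: 0.000433° × 111000 × cos 34.19° ≈ 0.000433 × 91816.8 = 39.7567 m.
Hypotenuse of the two orthogonal shifts: √(79.254² + 39.7567²) = 88.6667 m.
In feet: 88.6667 m ÷ 0.3048 ≈ 290.9 ft.

291 feet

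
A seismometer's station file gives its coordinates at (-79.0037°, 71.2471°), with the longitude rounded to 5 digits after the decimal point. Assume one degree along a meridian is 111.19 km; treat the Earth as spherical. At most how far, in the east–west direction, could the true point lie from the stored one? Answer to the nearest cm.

Rounding to 5 decimal places leaves the longitude within ±5e-06° of the true value.
Parallels shrink by cos φ, so at 79.0037° a degree of longitude is 111190 × 0.1907 ≈ 21209 m.
So at most 5e-06° × 21209 ≈ 0.106045 m east–west.
That is 0.106045 m = 10.605 cm.

11 cm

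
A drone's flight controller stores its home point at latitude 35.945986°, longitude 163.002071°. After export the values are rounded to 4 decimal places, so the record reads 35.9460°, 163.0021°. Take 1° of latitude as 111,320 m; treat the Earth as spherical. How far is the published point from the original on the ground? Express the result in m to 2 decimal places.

3.04 m

The latitude changed by -0.000014° and the longitude by -0.000029°.
North–south shift: -0.000014 × 111320 = -1.55848 m.
East–west at this latitude: -0.000029° × 111320 × cos 35.946° ≈ -0.000029 × 90121.4 = -2.61352 m.
Combined displacement = (1.55848² + 2.61352²)^½ ≈ 3.04292 m.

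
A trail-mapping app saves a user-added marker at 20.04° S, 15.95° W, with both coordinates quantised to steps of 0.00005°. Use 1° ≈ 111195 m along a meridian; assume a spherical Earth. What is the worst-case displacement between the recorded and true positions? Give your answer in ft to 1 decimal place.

12.5 ft

With a 0.00005° grid the true value lies within half a step, ±0.00005°/2 = ±2.5e-05°, of the stored one.
Latitude error → 2.5e-05 × 111195 = 2.77988 m along the meridian.
E–W at 20.04°: 2.5e-05° × 111195 × cos 20.04° = 2.5e-05 × 111195 × 0.9395 ≈ 2.61156 m.
Worst case both components are at the extreme and orthogonal: √(2.77988² + 2.61156²) ≈ 3.81418 m.
Converting: 3.81418 m × 3.2808 ft/m ≈ 12.514 ft.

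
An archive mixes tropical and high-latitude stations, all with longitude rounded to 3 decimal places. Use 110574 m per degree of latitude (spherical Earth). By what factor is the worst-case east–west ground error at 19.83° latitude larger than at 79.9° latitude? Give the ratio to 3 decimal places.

Rounding to 3 decimal places leaves the longitude within ±0.0005° of the true value.
At 19.83°: 0.0005° × 110574 × cos 19.83° = 0.0005 × 110574 × 0.9407 ≈ 52.009 m.
Error at 79.9° = 0.0005° × 110574 × cos 79.9° ≈ 55.287 × 0.1754 = 9.6955 m.
The ratio reduces to cos 19.83° / cos 79.9° = 0.9407/0.1754 ≈ 5.3642.

5.364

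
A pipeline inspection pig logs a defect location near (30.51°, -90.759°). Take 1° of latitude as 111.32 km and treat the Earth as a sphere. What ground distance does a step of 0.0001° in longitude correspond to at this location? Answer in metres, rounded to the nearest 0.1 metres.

One degree of longitude here spans 111320 × cos 30.51° = 111320 × 0.8615 ≈ 95906.7 m; 0.0001° of that is 9.59067 m.

9.6 metres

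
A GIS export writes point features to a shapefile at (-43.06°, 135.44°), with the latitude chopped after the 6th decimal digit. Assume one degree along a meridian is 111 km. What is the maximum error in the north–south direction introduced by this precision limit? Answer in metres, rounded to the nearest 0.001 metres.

0.111 metres

Truncating at 6 decimal places can drop up to a full unit in the last place, so the latitude may be off by as much as 1e-06°.
North–south distance: 1e-06° × 111000 m/° = 0.111 m.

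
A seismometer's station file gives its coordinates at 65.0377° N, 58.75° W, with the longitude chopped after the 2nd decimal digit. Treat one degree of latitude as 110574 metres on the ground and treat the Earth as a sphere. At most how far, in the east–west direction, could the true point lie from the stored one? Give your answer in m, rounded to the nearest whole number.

Truncating at 2 decimal places can drop up to a full unit in the last place, so the longitude may be off by as much as 0.01°.
One degree of longitude at 65.0377° is 110574 × cos 65.0377° ≈ 110574 × 0.4220 = 46664.6 m.
East–west error: 0.01° × 46664.6 m/° ≈ 466.646 m.

467 m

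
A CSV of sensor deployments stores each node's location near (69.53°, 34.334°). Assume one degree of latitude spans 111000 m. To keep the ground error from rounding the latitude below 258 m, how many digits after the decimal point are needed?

3 decimal places

One degree of latitude covers 111000 m.
With N decimal places the half-ulp bound is 0.5·10⁻ᴺ°, or 0.5·10⁻ᴺ × 111000 m on the ground.
Setting 55500 × 10⁻ᴺ ≤ 258 gives 10ᴺ ≥ 215.1, i.e. N ≥ 2.33.
So 3 decimal places suffice (55.5 m); 2 would allow up to 555 m.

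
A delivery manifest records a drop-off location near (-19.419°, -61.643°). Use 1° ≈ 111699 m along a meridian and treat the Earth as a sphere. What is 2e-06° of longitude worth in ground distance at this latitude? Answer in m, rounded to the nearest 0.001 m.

0.211 m

At 19.419° a degree of longitude is 111699 × cos 19.419° ≈ 105345 m, so 2e-06° corresponds to 0.210689 m.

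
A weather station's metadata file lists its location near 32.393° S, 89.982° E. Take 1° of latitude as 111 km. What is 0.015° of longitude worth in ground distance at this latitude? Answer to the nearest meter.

1406 meters

One degree of longitude here spans 111000 × cos 32.393° = 111000 × 0.8444 ≈ 93727.7 m; 0.015° of that is 1405.91 m.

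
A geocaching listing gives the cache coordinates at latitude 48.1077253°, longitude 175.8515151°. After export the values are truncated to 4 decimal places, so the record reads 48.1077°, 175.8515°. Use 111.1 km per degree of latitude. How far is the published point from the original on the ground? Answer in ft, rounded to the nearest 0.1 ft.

9.9 ft

Δlat = 48.1077253 − 48.1077 = +0.0000253°; Δlon = 175.8515151 − 175.8515 = +0.0000151°.
N–S: 0.0000253° × 111100 m/° = 2.81083 m.
East–west at this latitude: 0.0000151° × 111100 × cos 48.1077° ≈ 0.0000151 × 74185.1 = 1.12019 m.
Combined displacement = (2.81083² + 1.12019²)^½ ≈ 3.02582 m.
Converting: 3.02582 m × 3.2808 ft/m ≈ 9.9272 ft.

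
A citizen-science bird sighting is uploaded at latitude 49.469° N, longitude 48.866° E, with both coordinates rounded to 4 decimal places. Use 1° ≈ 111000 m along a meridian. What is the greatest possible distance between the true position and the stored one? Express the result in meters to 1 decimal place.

Rounding to 4 decimal places leaves each coordinate within ±5e-05° of the true value.
N–S: 5e-05° × 111000 m/° = 5.55 m.
East–west component at 49.469°: 5e-05° × 111000 × cos 49.469° ≈ 5e-05 × 72134.4 ≈ 3.60672 m.
Combining orthogonally: (5.55² + 3.60672²)^½ ≈ 6.61898 m.

6.6 meters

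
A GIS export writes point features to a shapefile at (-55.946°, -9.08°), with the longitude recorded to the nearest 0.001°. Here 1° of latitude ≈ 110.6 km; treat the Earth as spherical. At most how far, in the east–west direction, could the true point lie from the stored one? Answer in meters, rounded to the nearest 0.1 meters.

31.0 meters

Rounding to 3 decimal places leaves the longitude within ±0.0005° of the true value.
At latitude 55.946° a degree of longitude spans 110600 m × cos 55.946° = 110600 × 0.5600 ≈ 61933.1 m.
East–west error: 0.0005° × 61933.1 m/° ≈ 30.9666 m.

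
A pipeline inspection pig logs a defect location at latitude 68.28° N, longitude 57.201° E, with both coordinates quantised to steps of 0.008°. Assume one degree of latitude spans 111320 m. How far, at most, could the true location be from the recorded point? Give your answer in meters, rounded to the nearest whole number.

475 meters

With a 0.008° grid the true value lies within half a step, ±0.008°/2 = ±0.004°, of the stored one.
North–south component: 0.004° × 111320 = 445.28 m.
E–W at 68.28°: 0.004° × 111320 × cos 68.28° = 0.004 × 111320 × 0.3701 ≈ 164.785 m.
The two errors are perpendicular, so the maximum displacement is √(445.28² + 164.785²) ≈ 474.793 m.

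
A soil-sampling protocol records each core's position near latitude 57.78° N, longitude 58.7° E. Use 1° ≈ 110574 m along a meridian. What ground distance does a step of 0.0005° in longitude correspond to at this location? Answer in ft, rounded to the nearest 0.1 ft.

96.7 ft

At 57.78° a degree of longitude is 110574 × cos 57.78° ≈ 58954.9 m, so 0.0005° corresponds to 29.4775 m.
In feet: 29.4775 m ÷ 0.3048 ≈ 96.711 ft.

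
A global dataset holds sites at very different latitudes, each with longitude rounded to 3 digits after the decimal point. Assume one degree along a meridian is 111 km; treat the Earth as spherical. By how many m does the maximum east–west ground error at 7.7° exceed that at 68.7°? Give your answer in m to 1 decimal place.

Rounding to 3 decimal places leaves the longitude within ±0.0005° of the true value.
Error at 7.7° = 0.0005° × 111000 × cos 7.7° ≈ 55.5 × 0.9910 = 55 m.
At 68.7°: 0.0005° × 111000 × cos 68.7° = 0.0005 × 111000 × 0.3633 ≈ 20.16 m.
Difference: 55 − 20.16 = 34.839 m.

34.8 m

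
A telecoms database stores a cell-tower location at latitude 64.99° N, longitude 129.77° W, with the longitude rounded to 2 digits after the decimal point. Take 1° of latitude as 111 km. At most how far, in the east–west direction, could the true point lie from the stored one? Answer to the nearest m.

Rounding to 2 decimal places leaves the longitude within ±0.005° of the true value.
One degree of longitude at 64.99° is 111000 × cos 64.99° ≈ 111000 × 0.4228 = 46928.2 m.
So at most 0.005° × 46928.2 ≈ 234.641 m east–west.

235 m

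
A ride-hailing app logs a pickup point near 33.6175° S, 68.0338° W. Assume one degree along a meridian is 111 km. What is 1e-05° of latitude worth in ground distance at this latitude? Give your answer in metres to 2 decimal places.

1.11 metres

1e-05° × 111000 m/° = 1.11 m.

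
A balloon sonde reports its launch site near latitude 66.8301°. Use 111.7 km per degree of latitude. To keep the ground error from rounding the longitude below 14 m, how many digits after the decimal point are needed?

4

At 66.8301° one degree of longitude covers 111700 × cos 66.8301° ≈ 111700 × 0.3935 ≈ 43949.4 m.
With N decimal places the half-ulp bound is 0.5·10⁻ᴺ°, or 0.5·10⁻ᴺ × 43949.4 m on the ground.
Need 0.5 × 43949.4 × 10⁻ᴺ ≤ 14 → 10⁻ᴺ ≤ 6.371e-04, so N ≥ 3.20.
N = 3 would give 22 m (too coarse); N = 4 gives 2.2 m ≤ 14 m.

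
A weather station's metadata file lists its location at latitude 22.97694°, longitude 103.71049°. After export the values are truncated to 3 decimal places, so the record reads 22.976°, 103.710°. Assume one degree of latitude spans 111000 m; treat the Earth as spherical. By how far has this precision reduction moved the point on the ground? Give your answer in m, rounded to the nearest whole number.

The latitude changed by +0.00094° and the longitude by +0.00049°.
N–S: 0.00094° × 111000 m/° = 104.34 m.
East–west at this latitude: 0.00049° × 111000 × cos 22.976° ≈ 0.00049 × 102194 = 50.0752 m.
Distance: √(104.34² + 50.0752²) ≈ 115.734 m.

116 m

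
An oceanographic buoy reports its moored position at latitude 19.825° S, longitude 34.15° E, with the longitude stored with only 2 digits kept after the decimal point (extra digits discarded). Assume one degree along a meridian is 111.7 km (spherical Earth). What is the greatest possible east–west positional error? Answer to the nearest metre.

1051 metres

Truncating at 2 decimal places can drop up to a full unit in the last place, so the longitude may be off by as much as 0.01°.
At latitude 19.825° a degree of longitude spans 111700 m × cos 19.825° = 111700 × 0.9407 ≈ 105080 m.
Maximum E–W displacement: 0.01 × 105080 = 1050.8 m.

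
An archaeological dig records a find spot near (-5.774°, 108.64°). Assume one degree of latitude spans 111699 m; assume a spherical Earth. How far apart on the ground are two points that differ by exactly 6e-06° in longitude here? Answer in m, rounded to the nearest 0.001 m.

0.667 m

One degree of longitude here spans 111699 × cos 5.774° = 111699 × 0.9949 ≈ 111132 m; 6e-06° of that is 0.666794 m.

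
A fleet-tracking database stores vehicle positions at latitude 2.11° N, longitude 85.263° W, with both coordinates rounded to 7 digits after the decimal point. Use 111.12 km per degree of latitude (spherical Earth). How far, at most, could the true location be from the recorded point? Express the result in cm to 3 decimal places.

Rounding to 7 decimal places leaves each coordinate within ±5e-08° of the true value.
N–S: 5e-08° × 111120 m/° = 0.005556 m.
E–W at 2.11°: 5e-08° × 111120 × cos 2.11° = 5e-08 × 111120 × 0.9993 ≈ 0.00555223 m.
The two errors are perpendicular, so the maximum displacement is √(0.005556² + 0.00555223²) ≈ 0.00785471 m.
That is 0.00785471 m = 0.78547 cm.

0.785 cm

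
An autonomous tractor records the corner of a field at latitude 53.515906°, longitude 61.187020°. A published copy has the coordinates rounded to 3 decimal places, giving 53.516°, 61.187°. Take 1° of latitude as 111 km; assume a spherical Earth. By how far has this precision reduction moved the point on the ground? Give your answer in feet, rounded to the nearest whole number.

35 feet

The latitude changed by -0.000094° and the longitude by +0.000020°.
N–S: -0.000094° × 111000 m/° = -10.434 m.
E–W at 53.516°: 0.000020° × 111000 × cos 53.516° = 0.000020 × 111000 × 0.5946 ≈ 1.32001 m.
Distance: √(10.434² + 1.32001²) ≈ 10.5172 m.
Converting: 10.5172 m × 3.2808 ft/m ≈ 34.505 ft.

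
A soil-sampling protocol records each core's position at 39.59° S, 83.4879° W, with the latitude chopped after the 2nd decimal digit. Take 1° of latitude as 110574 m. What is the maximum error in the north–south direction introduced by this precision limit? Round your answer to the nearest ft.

3628 ft

Truncating at 2 decimal places can drop up to a full unit in the last place, so the latitude may be off by as much as 0.01°.
Along the meridian that is 0.01° × 110574 m/° = 1105.74 m.
Converting: 1105.74 m × 3.2808 ft/m ≈ 3627.8 ft.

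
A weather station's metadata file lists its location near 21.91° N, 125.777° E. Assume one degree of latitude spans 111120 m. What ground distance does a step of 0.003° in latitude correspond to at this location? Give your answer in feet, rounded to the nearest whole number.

1094 feet

Along a meridian 0.003° is 0.003 × 111120 = 333.36 m.
In feet: 333.36 m ÷ 0.3048 ≈ 1093.7 ft.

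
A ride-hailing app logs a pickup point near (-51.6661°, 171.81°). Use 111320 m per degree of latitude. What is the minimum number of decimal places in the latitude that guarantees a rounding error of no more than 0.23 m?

6

One degree of latitude covers 111320 m.
Rounding to N decimal places gives at most 0.5 × 10⁻ᴺ degrees of error, i.e. 0.5 × 10⁻ᴺ × 111320 m.
Setting 55660 × 10⁻ᴺ ≤ 0.23 gives 10ᴺ ≥ 2.42e+05, i.e. N ≥ 5.38.
So 6 decimal places suffice (0.0557 m); 5 would allow up to 0.557 m.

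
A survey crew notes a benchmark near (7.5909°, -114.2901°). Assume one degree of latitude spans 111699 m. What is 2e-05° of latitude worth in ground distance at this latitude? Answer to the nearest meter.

2e-05° × 111699 m/° = 2.23398 m.

2 meters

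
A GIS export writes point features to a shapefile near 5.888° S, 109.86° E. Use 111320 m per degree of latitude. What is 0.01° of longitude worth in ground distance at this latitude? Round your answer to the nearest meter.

At 5.888° a degree of longitude is 111320 × cos 5.888° ≈ 110733 m, so 0.01° corresponds to 1107.33 m.

1107 meters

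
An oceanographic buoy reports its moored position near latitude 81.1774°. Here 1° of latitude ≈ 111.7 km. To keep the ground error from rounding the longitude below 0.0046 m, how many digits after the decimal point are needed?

7 decimal places

At 81.1774° one degree of longitude covers 111700 × cos 81.1774° ≈ 111700 × 0.1534 ≈ 17132.1 m.
Rounding to N decimal places gives at most 0.5 × 10⁻ᴺ degrees of error, i.e. 0.5 × 10⁻ᴺ × 17132.1 m.
Setting 8566.03 × 10⁻ᴺ ≤ 0.0046 gives 10ᴺ ≥ 1.862e+06, i.e. N ≥ 6.27.
So 7 decimal places suffice (0.000857 m); 6 would allow up to 0.00857 m.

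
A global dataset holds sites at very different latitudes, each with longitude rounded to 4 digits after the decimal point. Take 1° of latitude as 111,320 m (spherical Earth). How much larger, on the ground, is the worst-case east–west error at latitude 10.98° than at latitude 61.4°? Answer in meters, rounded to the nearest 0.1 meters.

Rounding to 4 decimal places leaves the longitude within ±5e-05° of the true value.
Error at 10.98° = 5e-05° × 111320 × cos 10.98° ≈ 5.566 × 0.9817 = 5.4641 m.
At 61.4°: 5e-05° × 111320 × cos 61.4° = 5e-05 × 111320 × 0.4787 ≈ 2.6644 m.
So the lower-latitude error exceeds the higher by 5.4641 − 2.6644 = 2.7997 m.

2.8 meters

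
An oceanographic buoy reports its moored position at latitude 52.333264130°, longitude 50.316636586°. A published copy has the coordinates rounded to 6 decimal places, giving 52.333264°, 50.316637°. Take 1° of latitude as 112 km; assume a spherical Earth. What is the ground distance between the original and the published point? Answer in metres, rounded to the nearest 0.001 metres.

Δlat = 52.333264130 − 52.333264 = +0.000000130°; Δlon = 50.316636586 − 50.316637 = -0.000000414°.
North–south shift: 0.000000130 × 112000 = 0.01456 m.
East–west at this latitude: -0.000000414° × 112000 × cos 52.3333° ≈ -0.000000414 × 68439.6 = -0.028334 m.
Distance: √(0.01456² + 0.028334²) ≈ 0.0318561 m.

0.032 metres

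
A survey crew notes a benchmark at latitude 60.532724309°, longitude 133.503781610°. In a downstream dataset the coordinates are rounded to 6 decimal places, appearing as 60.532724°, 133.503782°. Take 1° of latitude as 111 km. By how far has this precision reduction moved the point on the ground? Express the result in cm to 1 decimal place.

4.0 cm

The latitude changed by +0.000000309° and the longitude by -0.000000390°.
N–S: 0.000000309° × 111000 m/° = 0.034299 m.
E–W at 60.5327°: -0.000000390° × 111000 × cos 60.5327° = -0.000000390 × 111000 × 0.4919 ≈ -0.0212955 m.
Distance: √(0.034299² + 0.0212955²) ≈ 0.0403723 m.
That is 0.0403723 m = 4.0372 cm.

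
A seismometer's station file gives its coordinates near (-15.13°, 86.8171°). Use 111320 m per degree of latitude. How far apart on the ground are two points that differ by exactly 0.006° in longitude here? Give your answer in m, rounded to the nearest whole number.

At 15.13° a degree of longitude is 111320 × cos 15.13° ≈ 107461 m, so 0.006° corresponds to 644.767 m.

645 m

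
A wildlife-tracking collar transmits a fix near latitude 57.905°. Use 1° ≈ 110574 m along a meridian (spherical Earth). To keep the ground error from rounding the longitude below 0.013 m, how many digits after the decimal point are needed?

At 57.905° one degree of longitude covers 110574 × cos 57.905° ≈ 110574 × 0.5313 ≈ 58750.7 m.
With N decimal places the half-ulp bound is 0.5·10⁻ᴺ°, or 0.5·10⁻ᴺ × 58750.7 m on the ground.
Need 0.5 × 58750.7 × 10⁻ᴺ ≤ 0.013 → 10⁻ᴺ ≤ 4.425e-07, so N ≥ 6.35.
N = 6 would give 0.0294 m (too coarse); N = 7 gives 0.00294 m ≤ 0.013 m.

7 decimal places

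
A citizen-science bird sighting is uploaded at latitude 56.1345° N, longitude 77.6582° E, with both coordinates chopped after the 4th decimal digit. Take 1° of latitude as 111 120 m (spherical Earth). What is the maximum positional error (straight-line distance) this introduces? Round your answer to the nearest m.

13 m

Truncating at 4 decimal places can drop up to a full unit in the last place, so each coordinate may be off by as much as 0.0001°.
N–S: 0.0001° × 111120 m/° = 11.112 m.
East–west component at 56.1345°: 0.0001° × 111120 × cos 56.1345° ≈ 0.0001 × 61921.1 ≈ 6.19211 m.
Worst case both components are at the extreme and orthogonal: √(11.112² + 6.19211²) ≈ 12.7208 m.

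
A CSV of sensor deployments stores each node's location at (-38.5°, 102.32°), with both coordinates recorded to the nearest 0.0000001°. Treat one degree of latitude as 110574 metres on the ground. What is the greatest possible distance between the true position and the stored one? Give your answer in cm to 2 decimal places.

0.70 cm

Rounding to 7 decimal places leaves each coordinate within ±5e-08° of the true value.
N–S: 5e-08° × 110574 m/° = 0.0055287 m.
E–W at 38.5°: 5e-08° × 110574 × cos 38.5° = 5e-08 × 110574 × 0.7826 ≈ 0.00432681 m.
The two errors are perpendicular, so the maximum displacement is √(0.0055287² + 0.00432681²) ≈ 0.00702053 m.
That is 0.00702053 m = 0.70205 cm.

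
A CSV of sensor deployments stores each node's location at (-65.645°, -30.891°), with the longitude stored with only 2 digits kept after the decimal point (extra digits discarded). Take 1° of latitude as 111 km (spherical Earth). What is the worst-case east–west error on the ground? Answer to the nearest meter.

458 meters

Truncating at 2 decimal places can drop up to a full unit in the last place, so the longitude may be off by as much as 0.01°.
At latitude 65.645° a degree of longitude spans 111000 m × cos 65.645° = 111000 × 0.4124 ≈ 45775.2 m.
Maximum E–W displacement: 0.01 × 45775.2 = 457.752 m.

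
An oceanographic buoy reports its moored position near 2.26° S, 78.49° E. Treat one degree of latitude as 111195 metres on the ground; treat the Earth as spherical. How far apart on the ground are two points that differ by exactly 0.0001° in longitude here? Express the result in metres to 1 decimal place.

11.1 metres

At 2.26° a degree of longitude is 111195 × cos 2.26° ≈ 111109 m, so 0.0001° corresponds to 11.1109 m.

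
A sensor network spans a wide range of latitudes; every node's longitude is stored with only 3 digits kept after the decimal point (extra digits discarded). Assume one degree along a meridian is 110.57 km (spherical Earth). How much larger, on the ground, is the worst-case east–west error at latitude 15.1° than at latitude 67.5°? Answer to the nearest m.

64 m

Truncating at 3 decimal places can drop up to a full unit in the last place, so the longitude may be off by as much as 0.001°.
Error at 15.1° = 0.001° × 110570 × cos 15.1° ≈ 110.57 × 0.9655 = 106.75 m.
At 67.5°: 0.001° × 110570 × cos 67.5° = 0.001 × 110570 × 0.3827 ≈ 42.313 m.
So the lower-latitude error exceeds the higher by 106.75 − 42.313 = 64.439 m.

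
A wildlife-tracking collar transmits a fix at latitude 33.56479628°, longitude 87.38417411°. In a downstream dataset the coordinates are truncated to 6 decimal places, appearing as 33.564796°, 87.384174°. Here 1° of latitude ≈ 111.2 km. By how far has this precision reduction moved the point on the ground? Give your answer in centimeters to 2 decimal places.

Δlat = 33.56479628 − 33.564796 = +0.00000028°; Δlon = 87.38417411 − 87.384174 = +0.00000011°.
North–south shift: 0.00000028 × 111200 = 0.031136 m.
East–west at this latitude: 0.00000011° × 111200 × cos 33.5648° ≈ 0.00000011 × 92658.6 = 0.0101924 m.
Distance: √(0.031136² + 0.0101924²) ≈ 0.0327618 m.
That is 0.0327618 m = 3.2762 cm.

3.28 centimeters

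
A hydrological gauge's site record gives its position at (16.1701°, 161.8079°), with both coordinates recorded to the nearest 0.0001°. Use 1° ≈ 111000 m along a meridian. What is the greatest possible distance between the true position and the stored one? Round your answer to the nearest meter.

8 meters

Rounding to 4 decimal places leaves each coordinate within ±5e-05° of the true value.
Latitude error → 5e-05 × 111000 = 5.55 m along the meridian.
East–west component at 16.1701°: 5e-05° × 111000 × cos 16.1701° ≈ 5e-05 × 106609 ≈ 5.33044 m.
Combining orthogonally: (5.55² + 5.33044²)^½ ≈ 7.6952 m.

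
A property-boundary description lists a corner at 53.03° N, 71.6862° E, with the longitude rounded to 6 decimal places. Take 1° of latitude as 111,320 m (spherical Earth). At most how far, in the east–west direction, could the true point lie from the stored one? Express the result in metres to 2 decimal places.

0.03 metres

Rounding to 6 decimal places leaves the longitude within ±5e-07° of the true value.
One degree of longitude at 53.03° is 111320 × cos 53.03° ≈ 111320 × 0.6014 = 66947.5 m.
So at most 5e-07° × 66947.5 ≈ 0.0334737 m east–west.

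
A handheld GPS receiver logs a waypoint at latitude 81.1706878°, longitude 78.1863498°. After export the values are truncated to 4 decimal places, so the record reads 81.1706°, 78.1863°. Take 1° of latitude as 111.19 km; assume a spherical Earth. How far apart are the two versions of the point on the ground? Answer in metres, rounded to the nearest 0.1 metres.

9.8 metres

Δlat = 81.1706878 − 81.1706 = +0.0000878°; Δlon = 78.1863498 − 78.1863 = +0.0000498°.
North–south shift: 0.0000878 × 111190 = 9.76248 m.
E–W at 81.1706°: 0.0000498° × 111190 × cos 81.1706° = 0.0000498 × 111190 × 0.1535 ≈ 0.84993 m.
Distance: √(9.76248² + 0.84993²) ≈ 9.79941 m.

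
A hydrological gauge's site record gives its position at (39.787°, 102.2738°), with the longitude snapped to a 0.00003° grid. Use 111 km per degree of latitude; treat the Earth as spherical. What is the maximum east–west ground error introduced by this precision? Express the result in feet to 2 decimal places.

With a 0.00003° grid the true value lies within half a step, ±0.00003°/2 = ±1.5e-05°, of the stored one.
Parallels shrink by cos φ, so at 39.787° a degree of longitude is 111000 × 0.7684 ≈ 85295.6 m.
Maximum E–W displacement: 1.5e-05 × 85295.6 = 1.27943 m.
Converting: 1.27943 m × 3.2808 ft/m ≈ 4.1976 ft.

4.20 feet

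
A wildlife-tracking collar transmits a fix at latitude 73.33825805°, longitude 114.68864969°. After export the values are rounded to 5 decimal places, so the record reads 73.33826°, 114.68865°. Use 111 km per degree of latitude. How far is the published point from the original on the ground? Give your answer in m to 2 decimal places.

0.22 m

The latitude changed by -0.00000195° and the longitude by -0.00000031°.
North–south shift: -0.00000195 × 111000 = -0.21645 m.
East–west at this latitude: -0.00000031° × 111000 × cos 73.3383° ≈ -0.00000031 × 31826 = -0.00986606 m.
Hypotenuse of the two orthogonal shifts: √(0.21645² + 0.00986606²) = 0.216675 m.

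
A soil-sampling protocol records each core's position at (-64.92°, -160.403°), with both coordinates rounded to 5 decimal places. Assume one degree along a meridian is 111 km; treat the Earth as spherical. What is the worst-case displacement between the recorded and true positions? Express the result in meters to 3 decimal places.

Rounding to 5 decimal places leaves each coordinate within ±5e-06° of the true value.
N–S: 5e-06° × 111000 m/° = 0.555 m.
East–west component at 64.92°: 5e-06° × 111000 × cos 64.92° ≈ 5e-06 × 47051 ≈ 0.235255 m.
The two errors are perpendicular, so the maximum displacement is √(0.555² + 0.235255²) ≈ 0.602802 m.

0.603 meters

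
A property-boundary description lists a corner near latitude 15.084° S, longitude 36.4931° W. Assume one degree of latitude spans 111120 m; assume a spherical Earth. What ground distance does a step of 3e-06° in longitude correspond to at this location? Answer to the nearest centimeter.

32 centimeters

One degree of longitude here spans 111120 × cos 15.084° = 111120 × 0.9655 ≈ 107291 m; 3e-06° of that is 0.321874 m.
That is 0.321874 m = 32.187 cm.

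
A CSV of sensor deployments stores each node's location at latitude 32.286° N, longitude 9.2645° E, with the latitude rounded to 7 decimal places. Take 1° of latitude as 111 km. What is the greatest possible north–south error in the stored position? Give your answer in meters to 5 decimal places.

0.00555 meters

Rounding to 7 decimal places leaves the latitude within ±5e-08° of the true value.
Along the meridian that is 5e-08° × 111000 m/° = 0.00555 m.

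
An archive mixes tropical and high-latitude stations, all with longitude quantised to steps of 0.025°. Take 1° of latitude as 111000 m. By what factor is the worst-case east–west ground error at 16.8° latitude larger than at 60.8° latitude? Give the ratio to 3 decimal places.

1.962

With a 0.025° grid the true value lies within half a step, ±0.025°/2 = ±0.0125°, of the stored one.
Error at 16.8° = 0.0125° × 111000 × cos 16.8° ≈ 1387.5 × 0.9573 = 1328.3 m.
Error at 60.8° = 0.0125° × 111000 × cos 60.8° ≈ 1387.5 × 0.4879 = 676.91 m.
Ratio: 1328.3 / 676.91 = cos 16.8° / cos 60.8° ≈ 1.9623.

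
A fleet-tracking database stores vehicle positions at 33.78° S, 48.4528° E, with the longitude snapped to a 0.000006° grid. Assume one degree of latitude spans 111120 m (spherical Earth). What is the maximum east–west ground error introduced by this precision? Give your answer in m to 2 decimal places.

With a 0.000006° grid the true value lies within half a step, ±0.000006°/2 = ±3e-06°, of the stored one.
At latitude 33.78° a degree of longitude spans 111120 m × cos 33.78° = 111120 × 0.8312 ≈ 92360.6 m.
Maximum E–W displacement: 3e-06 × 92360.6 = 0.277082 m.

0.28 m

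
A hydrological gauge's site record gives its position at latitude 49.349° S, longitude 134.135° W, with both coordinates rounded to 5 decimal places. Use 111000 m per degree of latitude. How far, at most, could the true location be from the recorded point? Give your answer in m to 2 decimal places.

0.66 m

Rounding to 5 decimal places leaves each coordinate within ±5e-06° of the true value.
North–south component: 5e-06° × 111000 = 0.555 m.
East–west component at 49.349°: 5e-06° × 111000 × cos 49.349° ≈ 5e-06 × 72310.9 ≈ 0.361555 m.
Combining orthogonally: (0.555² + 0.361555²)^½ ≈ 0.66238 m.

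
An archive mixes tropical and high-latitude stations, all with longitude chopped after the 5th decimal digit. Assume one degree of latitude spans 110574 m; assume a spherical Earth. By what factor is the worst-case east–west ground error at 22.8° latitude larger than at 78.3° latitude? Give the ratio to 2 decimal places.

Truncating at 5 decimal places can drop up to a full unit in the last place, so the longitude may be off by as much as 1e-05°.
At 22.8°: 1e-05° × 110574 × cos 22.8° = 1e-05 × 110574 × 0.9219 ≈ 1.0193 m.
Error at 78.3° = 1e-05° × 110574 × cos 78.3° ≈ 1.1057 × 0.2028 = 0.22423 m.
The ratio reduces to cos 22.8° / cos 78.3° = 0.9219/0.2028 ≈ 4.5460.

4.55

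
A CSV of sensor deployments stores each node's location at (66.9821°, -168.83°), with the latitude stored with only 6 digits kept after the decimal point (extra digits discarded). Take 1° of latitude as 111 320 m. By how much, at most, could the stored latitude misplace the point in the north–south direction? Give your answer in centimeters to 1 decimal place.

11.1 centimeters

Truncating at 6 decimal places can drop up to a full unit in the last place, so the latitude may be off by as much as 1e-06°.
Along the meridian that is 1e-06° × 111320 m/° = 0.11132 m.
That is 0.11132 m = 11.132 cm.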